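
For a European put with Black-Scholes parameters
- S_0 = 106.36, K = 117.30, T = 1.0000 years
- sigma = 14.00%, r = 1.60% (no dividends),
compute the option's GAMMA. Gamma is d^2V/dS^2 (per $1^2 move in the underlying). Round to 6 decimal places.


Answer: Gamma = 0.023464

Derivation:
d1 = -0.5150370663; d2 = -0.6550370663
phi(d1) = 0.3493887349; exp(-qT) = 1.0000000000; exp(-rT) = 0.9841273201
Gamma = exp(-qT) * phi(d1) / (S * sigma * sqrt(T)) = 1.0000000000 * 0.3493887349 / (106.3600 * 0.1400 * 1.0000000000) = 0.023464


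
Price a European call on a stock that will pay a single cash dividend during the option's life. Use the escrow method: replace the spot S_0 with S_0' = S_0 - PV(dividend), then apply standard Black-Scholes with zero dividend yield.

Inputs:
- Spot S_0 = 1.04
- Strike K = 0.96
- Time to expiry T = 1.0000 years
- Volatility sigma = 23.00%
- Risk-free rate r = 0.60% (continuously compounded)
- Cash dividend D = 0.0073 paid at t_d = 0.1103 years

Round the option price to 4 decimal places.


Answer: Price = 0.1355

Derivation:
PV(D) = D * exp(-r * t_d) = 0.0073 * 0.99933842 = 0.00729517
S_0' = S_0 - PV(D) = 1.0400 - 0.00729517 = 1.03270483
d1 = (ln(S_0'/K) + (r + sigma^2/2)*T) / (sigma*sqrt(T)) = 0.45849306
d2 = d1 - sigma*sqrt(T) = 0.22849306
exp(-rT) = 0.99401796
N(d1) = 0.67670087; N(d2) = 0.59036852
C = S_0' * N(d1) - K * exp(-rT) * N(d2) = 1.03270483 * 0.67670087 - 0.9600 * 0.99401796 * 0.59036852 = 0.1355


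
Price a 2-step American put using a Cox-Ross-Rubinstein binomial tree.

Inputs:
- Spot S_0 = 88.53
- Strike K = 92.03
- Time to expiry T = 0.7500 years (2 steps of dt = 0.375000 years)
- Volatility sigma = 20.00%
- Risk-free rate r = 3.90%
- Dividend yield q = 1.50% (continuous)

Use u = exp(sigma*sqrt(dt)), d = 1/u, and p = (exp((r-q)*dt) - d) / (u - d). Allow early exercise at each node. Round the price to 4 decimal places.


dt = T/N = 0.375000
u = exp(sigma*sqrt(dt)) = 1.130290; d = 1/u = 0.884728
p = (exp((r-q)*dt) - d) / (u - d) = 0.506236
Discount per step: exp(-r*dt) = 0.985481
Stock lattice S(k, i) with i counting down-moves:
  k=0: S(0,0) = 88.5300
  k=1: S(1,0) = 100.0646; S(1,1) = 78.3250
  k=2: S(2,0) = 113.1020; S(2,1) = 88.5300; S(2,2) = 69.2964
Terminal payoffs V(N, i) = max(K - S_T, 0):
  V(2,0) = 0.000000; V(2,1) = 3.500000; V(2,2) = 22.733631
Backward induction: V(k, i) = exp(-r*dt) * [p * V(k+1, i) + (1-p) * V(k+1, i+1)]; then take max(V_cont, immediate exercise) for American.
  V(1,0) = exp(-r*dt) * [p*0.000000 + (1-p)*3.500000] = 1.703085; exercise = 0.000000; V(1,0) = max -> 1.703085
  V(1,1) = exp(-r*dt) * [p*3.500000 + (1-p)*22.733631] = 12.808185; exercise = 13.704988; V(1,1) = max -> 13.704988
  V(0,0) = exp(-r*dt) * [p*1.703085 + (1-p)*13.704988] = 7.518431; exercise = 3.500000; V(0,0) = max -> 7.518431

Answer: Price = V(0,0) = 7.5184


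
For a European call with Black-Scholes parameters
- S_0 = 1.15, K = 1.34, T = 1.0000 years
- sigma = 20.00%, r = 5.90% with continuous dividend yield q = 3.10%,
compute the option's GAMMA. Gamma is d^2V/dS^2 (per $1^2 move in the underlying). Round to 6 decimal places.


Answer: Gamma = 1.465457

Derivation:
d1 = -0.5245383579; d2 = -0.7245383579
phi(d1) = 0.3476674785; exp(-qT) = 0.9694755731; exp(-rT) = 0.9427067692
Gamma = exp(-qT) * phi(d1) / (S * sigma * sqrt(T)) = 0.9694755731 * 0.3476674785 / (1.1500 * 0.2000 * 1.0000000000) = 1.465457


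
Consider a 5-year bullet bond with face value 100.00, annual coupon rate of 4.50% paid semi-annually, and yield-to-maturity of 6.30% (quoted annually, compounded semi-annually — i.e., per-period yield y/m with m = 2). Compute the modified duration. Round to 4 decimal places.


Answer: Modified duration = 4.3720

Derivation:
Coupon per period c = face * coupon_rate / m = 2.250000
Periods per year m = 2; per-period yield y/m = 0.031500
Number of cashflows N = 10
Cashflows (t years, CF_t, discount factor 1/(1+y/m)^(m*t), PV):
  t = 0.5000: CF_t = 2.250000, DF = 0.969462, PV = 2.181289
  t = 1.0000: CF_t = 2.250000, DF = 0.939856, PV = 2.114677
  t = 1.5000: CF_t = 2.250000, DF = 0.911155, PV = 2.050099
  t = 2.0000: CF_t = 2.250000, DF = 0.883330, PV = 1.987493
  t = 2.5000: CF_t = 2.250000, DF = 0.856355, PV = 1.926799
  t = 3.0000: CF_t = 2.250000, DF = 0.830204, PV = 1.867958
  t = 3.5000: CF_t = 2.250000, DF = 0.804851, PV = 1.810914
  t = 4.0000: CF_t = 2.250000, DF = 0.780272, PV = 1.755612
  t = 4.5000: CF_t = 2.250000, DF = 0.756444, PV = 1.701999
  t = 5.0000: CF_t = 102.250000, DF = 0.733344, PV = 74.984413
Price P = sum_t PV_t = 92.381254
First compute Macaulay numerator sum_t t * PV_t:
  t * PV_t at t = 0.5000: 1.090645
  t * PV_t at t = 1.0000: 2.114677
  t * PV_t at t = 1.5000: 3.075148
  t * PV_t at t = 2.0000: 3.974986
  t * PV_t at t = 2.5000: 4.816997
  t * PV_t at t = 3.0000: 5.603874
  t * PV_t at t = 3.5000: 6.338200
  t * PV_t at t = 4.0000: 7.022450
  t * PV_t at t = 4.5000: 7.658998
  t * PV_t at t = 5.0000: 374.922063
Macaulay duration D = 416.618038 / 92.381254 = 4.509768
Modified duration = D / (1 + y/m) = 4.509768 / (1 + 0.031500) = 4.372049


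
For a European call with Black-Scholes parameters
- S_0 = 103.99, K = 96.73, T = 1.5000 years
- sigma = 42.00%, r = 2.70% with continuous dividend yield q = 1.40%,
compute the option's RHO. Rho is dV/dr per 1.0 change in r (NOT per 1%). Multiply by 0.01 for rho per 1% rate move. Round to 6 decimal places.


Answer: Rho = 65.303643

Derivation:
d1 = 0.4357975626; d2 = -0.0785952834
phi(d1) = 0.3628019119; exp(-qT) = 0.9792189646; exp(-rT) = 0.9603091645
N(d2) = 0.4686772696
Rho = K*T*exp(-rT)*N(d2) = 96.7300 * 1.5000 * 0.9603091645 * 0.4686772696 = 65.303643


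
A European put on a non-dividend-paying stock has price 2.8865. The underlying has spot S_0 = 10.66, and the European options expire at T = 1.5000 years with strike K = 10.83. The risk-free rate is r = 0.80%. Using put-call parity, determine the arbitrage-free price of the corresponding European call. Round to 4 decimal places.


Put-call parity: C - P = S_0 * exp(-qT) - K * exp(-rT).
S_0 * exp(-qT) = 10.6600 * 1.00000000 = 10.66000000
K * exp(-rT) = 10.8300 * 0.98807171 = 10.70081665
C = P + S*exp(-qT) - K*exp(-rT)
C = 2.8865 + 10.66000000 - 10.70081665 = 2.8457

Answer: Call price = 2.8457


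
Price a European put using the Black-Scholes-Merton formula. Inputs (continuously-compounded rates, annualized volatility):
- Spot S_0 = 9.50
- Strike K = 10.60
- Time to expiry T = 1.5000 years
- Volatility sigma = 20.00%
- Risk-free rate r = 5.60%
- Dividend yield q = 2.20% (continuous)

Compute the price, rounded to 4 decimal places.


d1 = (ln(S/K) + (r - q + 0.5*sigma^2) * T) / (sigma * sqrt(T)) = -0.11660470
d2 = d1 - sigma * sqrt(T) = -0.36155368
exp(-rT) = 0.91943126; exp(-qT) = 0.96753856
P = K * exp(-rT) * N(-d2) - S_0 * exp(-qT) * N(-d1)
N(-d1) = 0.54641334; N(-d2) = 0.64115721
P = 10.6000 * 0.91943126 * 0.64115721 - 9.5000 * 0.96753856 * 0.54641334 = 1.2263

Answer: Price = 1.2263


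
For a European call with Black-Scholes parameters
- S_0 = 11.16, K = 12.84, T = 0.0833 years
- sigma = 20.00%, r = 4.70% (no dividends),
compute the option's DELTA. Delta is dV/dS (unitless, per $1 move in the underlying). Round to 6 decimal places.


Answer: Delta = 0.009833

Derivation:
d1 = -2.3326425261; d2 = -2.3903660049
phi(d1) = 0.0262641835; exp(-qT) = 1.0000000000; exp(-rT) = 0.9960925540
N(d1) = 0.0098334575
Delta = exp(-qT) * N(d1) = 1.0000000000 * 0.0098334575 = 0.009833


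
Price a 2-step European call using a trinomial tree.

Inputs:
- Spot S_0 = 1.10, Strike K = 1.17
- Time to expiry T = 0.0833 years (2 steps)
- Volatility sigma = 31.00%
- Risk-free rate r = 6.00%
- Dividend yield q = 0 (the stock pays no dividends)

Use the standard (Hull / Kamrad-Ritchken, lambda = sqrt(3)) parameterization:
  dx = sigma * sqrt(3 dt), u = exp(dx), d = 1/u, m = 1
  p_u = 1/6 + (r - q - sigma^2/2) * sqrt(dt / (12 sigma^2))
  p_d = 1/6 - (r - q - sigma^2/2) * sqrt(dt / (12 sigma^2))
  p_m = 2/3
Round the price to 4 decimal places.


Answer: Price = V(0,0) = 0.0185

Derivation:
dt = T/N = 0.041650; dx = sigma*sqrt(3*dt) = 0.109580
u = exp(dx) = 1.115809; d = 1/u = 0.896211
p_u = 0.168938, p_m = 0.666667, p_d = 0.164396
Discount per step: exp(-r*dt) = 0.997504
Stock lattice S(k, j) with j the centered position index:
  k=0: S(0,+0) = 1.1000
  k=1: S(1,-1) = 0.9858; S(1,+0) = 1.1000; S(1,+1) = 1.2274
  k=2: S(2,-2) = 0.8835; S(2,-1) = 0.9858; S(2,+0) = 1.1000; S(2,+1) = 1.2274; S(2,+2) = 1.3695
Terminal payoffs V(N, j) = max(S_T - K, 0):
  V(2,-2) = 0.000000; V(2,-1) = 0.000000; V(2,+0) = 0.000000; V(2,+1) = 0.057390; V(2,+2) = 0.199532
Backward induction: V(k, j) = exp(-r*dt) * [p_u * V(k+1, j+1) + p_m * V(k+1, j) + p_d * V(k+1, j-1)]
  V(1,-1) = exp(-r*dt) * [p_u*0.000000 + p_m*0.000000 + p_d*0.000000] = 0.000000
  V(1,+0) = exp(-r*dt) * [p_u*0.057390 + p_m*0.000000 + p_d*0.000000] = 0.009671
  V(1,+1) = exp(-r*dt) * [p_u*0.199532 + p_m*0.057390 + p_d*0.000000] = 0.071789
  V(0,+0) = exp(-r*dt) * [p_u*0.071789 + p_m*0.009671 + p_d*0.000000] = 0.018529


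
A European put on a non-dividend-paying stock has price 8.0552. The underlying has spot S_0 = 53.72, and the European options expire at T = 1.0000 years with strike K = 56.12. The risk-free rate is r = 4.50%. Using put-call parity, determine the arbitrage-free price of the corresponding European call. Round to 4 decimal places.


Put-call parity: C - P = S_0 * exp(-qT) - K * exp(-rT).
S_0 * exp(-qT) = 53.7200 * 1.00000000 = 53.72000000
K * exp(-rT) = 56.1200 * 0.95599748 = 53.65057868
C = P + S*exp(-qT) - K*exp(-rT)
C = 8.0552 + 53.72000000 - 53.65057868 = 8.1246

Answer: Call price = 8.1246


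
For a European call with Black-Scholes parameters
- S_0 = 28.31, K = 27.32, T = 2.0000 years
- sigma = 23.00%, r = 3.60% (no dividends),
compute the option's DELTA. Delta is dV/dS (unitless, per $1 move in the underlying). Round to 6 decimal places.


d1 = 0.4934254587; d2 = 0.1681563394
phi(d1) = 0.3532169312; exp(-qT) = 1.0000000000; exp(-rT) = 0.9305308958
N(d1) = 0.6891440013
Delta = exp(-qT) * N(d1) = 1.0000000000 * 0.6891440013 = 0.689144

Answer: Delta = 0.689144


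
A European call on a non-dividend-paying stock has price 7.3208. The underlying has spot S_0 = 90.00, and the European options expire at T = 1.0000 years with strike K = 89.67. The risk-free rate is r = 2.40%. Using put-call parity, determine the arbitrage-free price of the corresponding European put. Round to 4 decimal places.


Put-call parity: C - P = S_0 * exp(-qT) - K * exp(-rT).
S_0 * exp(-qT) = 90.0000 * 1.00000000 = 90.00000000
K * exp(-rT) = 89.6700 * 0.97628571 = 87.54353959
P = C - S*exp(-qT) + K*exp(-rT)
P = 7.3208 - 90.00000000 + 87.54353959 = 4.8643

Answer: Put price = 4.8643


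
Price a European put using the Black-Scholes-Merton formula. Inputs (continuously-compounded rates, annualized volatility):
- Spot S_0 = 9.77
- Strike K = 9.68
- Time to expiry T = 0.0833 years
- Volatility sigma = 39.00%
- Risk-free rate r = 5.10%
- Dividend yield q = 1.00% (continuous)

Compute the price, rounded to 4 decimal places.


d1 = (ln(S/K) + (r - q + 0.5*sigma^2) * T) / (sigma * sqrt(T)) = 0.16884060
d2 = d1 - sigma * sqrt(T) = 0.05627981
exp(-rT) = 0.99576071; exp(-qT) = 0.99916735
P = K * exp(-rT) * N(-d2) - S_0 * exp(-qT) * N(-d1)
N(-d1) = 0.43296101; N(-d2) = 0.47755945
P = 9.6800 * 0.99576071 * 0.47755945 - 9.7700 * 0.99916735 * 0.43296101 = 0.3767

Answer: Price = 0.3767


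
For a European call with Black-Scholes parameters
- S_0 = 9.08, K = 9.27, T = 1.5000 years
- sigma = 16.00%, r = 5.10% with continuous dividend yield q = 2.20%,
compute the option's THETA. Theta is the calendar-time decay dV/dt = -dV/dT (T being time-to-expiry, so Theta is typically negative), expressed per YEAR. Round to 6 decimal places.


d1 = 0.2142834705; d2 = 0.0183242910
phi(d1) = 0.3898874247; exp(-qT) = 0.9675385596; exp(-rT) = 0.9263529143
Theta = -S*exp(-qT)*phi(d1)*sigma/(2*sqrt(T)) - r*K*exp(-rT)*N(d2) + q*S*exp(-qT)*N(d1)
N(d1) = 0.5848369963; N(d2) = 0.5073099254; sqrt(T) = 1.2247448714
Term 1 = -9.0800 * 0.9675385596 * 0.3898874247 * 0.1600 / (2 * 1.2247448714) = -0.2237369513
Term 2 = -0.0510 * 9.2700 * 0.9263529143 * 0.5073099254 = -0.2221773291
Term 3 = 0.0220 * 9.0800 * 0.9675385596 * 0.5848369963 = 0.1130346644
Theta = -0.2237369513 + (-0.2221773291) + (0.1130346644) = -0.332880

Answer: Theta = -0.332880


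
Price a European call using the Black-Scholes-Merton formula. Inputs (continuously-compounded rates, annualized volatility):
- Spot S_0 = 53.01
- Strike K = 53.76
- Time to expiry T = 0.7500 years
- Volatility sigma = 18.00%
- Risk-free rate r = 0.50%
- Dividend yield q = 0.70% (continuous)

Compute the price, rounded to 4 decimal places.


d1 = (ln(S/K) + (r - q + 0.5*sigma^2) * T) / (sigma * sqrt(T)) = -0.02180537
d2 = d1 - sigma * sqrt(T) = -0.17768995
exp(-rT) = 0.99625702; exp(-qT) = 0.99476376
C = S_0 * exp(-qT) * N(d1) - K * exp(-rT) * N(d2)
N(d1) = 0.49130160; N(d2) = 0.42948324
C = 53.0100 * 0.99476376 * 0.49130160 - 53.7600 * 0.99625702 * 0.42948324 = 2.9049

Answer: Price = 2.9049


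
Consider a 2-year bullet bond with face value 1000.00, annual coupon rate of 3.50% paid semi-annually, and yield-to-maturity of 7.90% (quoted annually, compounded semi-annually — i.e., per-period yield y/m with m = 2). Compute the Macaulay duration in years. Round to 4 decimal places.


Answer: Macaulay duration = 1.9465 years

Derivation:
Coupon per period c = face * coupon_rate / m = 17.500000
Periods per year m = 2; per-period yield y/m = 0.039500
Number of cashflows N = 4
Cashflows (t years, CF_t, discount factor 1/(1+y/m)^(m*t), PV):
  t = 0.5000: CF_t = 17.500000, DF = 0.962001, PV = 16.835017
  t = 1.0000: CF_t = 17.500000, DF = 0.925446, PV = 16.195302
  t = 1.5000: CF_t = 17.500000, DF = 0.890280, PV = 15.579896
  t = 2.0000: CF_t = 1017.500000, DF = 0.856450, PV = 871.437898
Price P = sum_t PV_t = 920.048114
Macaulay numerator sum_t t * PV_t:
  t * PV_t at t = 0.5000: 8.417508
  t * PV_t at t = 1.0000: 16.195302
  t * PV_t at t = 1.5000: 23.369845
  t * PV_t at t = 2.0000: 1742.875797
Macaulay duration D = (sum_t t * PV_t) / P = 1790.858452 / 920.048114 = 1.946483


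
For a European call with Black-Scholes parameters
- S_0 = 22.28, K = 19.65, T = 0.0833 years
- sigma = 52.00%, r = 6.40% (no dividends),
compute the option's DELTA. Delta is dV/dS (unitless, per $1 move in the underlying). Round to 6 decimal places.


d1 = 0.9475242990; d2 = 0.7974432542
phi(d1) = 0.2546565048; exp(-qT) = 1.0000000000; exp(-rT) = 0.9946829856
N(d1) = 0.8283141599
Delta = exp(-qT) * N(d1) = 1.0000000000 * 0.8283141599 = 0.828314

Answer: Delta = 0.828314


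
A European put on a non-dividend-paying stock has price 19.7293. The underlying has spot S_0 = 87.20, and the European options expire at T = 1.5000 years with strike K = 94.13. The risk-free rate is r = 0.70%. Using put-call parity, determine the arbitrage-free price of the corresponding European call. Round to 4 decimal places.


Answer: Call price = 13.7825

Derivation:
Put-call parity: C - P = S_0 * exp(-qT) - K * exp(-rT).
S_0 * exp(-qT) = 87.2000 * 1.00000000 = 87.20000000
K * exp(-rT) = 94.1300 * 0.98955493 = 93.14680580
C = P + S*exp(-qT) - K*exp(-rT)
C = 19.7293 + 87.20000000 - 93.14680580 = 13.7825


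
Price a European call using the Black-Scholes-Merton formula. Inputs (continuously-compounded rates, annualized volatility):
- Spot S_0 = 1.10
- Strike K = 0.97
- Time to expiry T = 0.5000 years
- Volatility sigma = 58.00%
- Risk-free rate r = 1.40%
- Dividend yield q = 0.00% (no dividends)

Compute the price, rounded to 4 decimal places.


d1 = (ln(S/K) + (r - q + 0.5*sigma^2) * T) / (sigma * sqrt(T)) = 0.52879246
d2 = d1 - sigma * sqrt(T) = 0.11867053
exp(-rT) = 0.99302444; exp(-qT) = 1.00000000
C = S_0 * exp(-qT) * N(d1) - K * exp(-rT) * N(d2)
N(d1) = 0.70152529; N(d2) = 0.54723181
C = 1.1000 * 1.00000000 * 0.70152529 - 0.9700 * 0.99302444 * 0.54723181 = 0.2446

Answer: Price = 0.2446


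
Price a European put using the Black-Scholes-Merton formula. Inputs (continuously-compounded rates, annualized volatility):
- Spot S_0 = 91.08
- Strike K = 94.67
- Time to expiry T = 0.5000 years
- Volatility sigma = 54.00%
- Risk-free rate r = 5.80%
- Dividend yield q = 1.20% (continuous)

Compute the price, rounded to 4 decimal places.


d1 = (ln(S/K) + (r - q + 0.5*sigma^2) * T) / (sigma * sqrt(T)) = 0.14990947
d2 = d1 - sigma * sqrt(T) = -0.23192819
exp(-rT) = 0.97141646; exp(-qT) = 0.99401796
P = K * exp(-rT) * N(-d2) - S_0 * exp(-qT) * N(-d1)
N(-d1) = 0.44041802; N(-d2) = 0.59170311
P = 94.6700 * 0.97141646 * 0.59170311 - 91.0800 * 0.99401796 * 0.44041802 = 14.5421

Answer: Price = 14.5421


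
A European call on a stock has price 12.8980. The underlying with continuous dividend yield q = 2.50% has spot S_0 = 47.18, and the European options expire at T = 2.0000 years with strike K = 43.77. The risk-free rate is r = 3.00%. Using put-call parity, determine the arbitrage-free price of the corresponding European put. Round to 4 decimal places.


Put-call parity: C - P = S_0 * exp(-qT) - K * exp(-rT).
S_0 * exp(-qT) = 47.1800 * 0.95122942 = 44.87900425
K * exp(-rT) = 43.7700 * 0.94176453 = 41.22103363
P = C - S*exp(-qT) + K*exp(-rT)
P = 12.8980 - 44.87900425 + 41.22103363 = 9.2400

Answer: Put price = 9.2400


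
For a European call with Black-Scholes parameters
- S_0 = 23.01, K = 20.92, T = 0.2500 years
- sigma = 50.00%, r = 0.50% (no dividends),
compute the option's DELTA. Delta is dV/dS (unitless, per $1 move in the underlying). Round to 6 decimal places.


Answer: Delta = 0.695287

Derivation:
d1 = 0.5108930594; d2 = 0.2608930594
phi(d1) = 0.3501322312; exp(-qT) = 1.0000000000; exp(-rT) = 0.9987507809
N(d1) = 0.6952870293
Delta = exp(-qT) * N(d1) = 1.0000000000 * 0.6952870293 = 0.695287


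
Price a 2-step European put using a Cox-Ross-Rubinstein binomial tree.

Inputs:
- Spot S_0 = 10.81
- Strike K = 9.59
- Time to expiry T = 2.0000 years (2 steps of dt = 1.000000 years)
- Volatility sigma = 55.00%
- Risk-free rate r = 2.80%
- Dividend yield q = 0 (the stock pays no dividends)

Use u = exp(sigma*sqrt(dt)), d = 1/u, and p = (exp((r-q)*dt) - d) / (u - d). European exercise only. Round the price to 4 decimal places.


dt = T/N = 1.000000
u = exp(sigma*sqrt(dt)) = 1.733253; d = 1/u = 0.576950
p = (exp((r-q)*dt) - d) / (u - d) = 0.390422
Discount per step: exp(-r*dt) = 0.972388
Stock lattice S(k, i) with i counting down-moves:
  k=0: S(0,0) = 10.8100
  k=1: S(1,0) = 18.7365; S(1,1) = 6.2368
  k=2: S(2,0) = 32.4750; S(2,1) = 10.8100; S(2,2) = 3.5983
Terminal payoffs V(N, i) = max(K - S_T, 0):
  V(2,0) = 0.000000; V(2,1) = 0.000000; V(2,2) = 5.991664
Backward induction: V(k, i) = exp(-r*dt) * [p * V(k+1, i) + (1-p) * V(k+1, i+1)].
  V(1,0) = exp(-r*dt) * [p*0.000000 + (1-p)*0.000000] = 0.000000
  V(1,1) = exp(-r*dt) * [p*0.000000 + (1-p)*5.991664] = 3.551540
  V(0,0) = exp(-r*dt) * [p*0.000000 + (1-p)*3.551540] = 2.105164

Answer: Price = V(0,0) = 2.1052


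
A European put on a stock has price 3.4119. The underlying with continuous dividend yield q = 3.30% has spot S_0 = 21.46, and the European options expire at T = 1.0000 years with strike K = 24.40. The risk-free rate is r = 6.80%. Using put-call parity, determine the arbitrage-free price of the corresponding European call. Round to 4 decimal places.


Put-call parity: C - P = S_0 * exp(-qT) - K * exp(-rT).
S_0 * exp(-qT) = 21.4600 * 0.96753856 = 20.76337749
K * exp(-rT) = 24.4000 * 0.93426047 = 22.79595556
C = P + S*exp(-qT) - K*exp(-rT)
C = 3.4119 + 20.76337749 - 22.79595556 = 1.3793

Answer: Call price = 1.3793


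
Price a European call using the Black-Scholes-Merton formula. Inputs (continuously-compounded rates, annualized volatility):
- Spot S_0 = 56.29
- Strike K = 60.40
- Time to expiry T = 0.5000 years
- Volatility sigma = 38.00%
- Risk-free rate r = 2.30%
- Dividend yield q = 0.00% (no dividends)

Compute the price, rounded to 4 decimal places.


Answer: Price = 4.6367

Derivation:
d1 = (ln(S/K) + (r - q + 0.5*sigma^2) * T) / (sigma * sqrt(T)) = -0.08512153
d2 = d1 - sigma * sqrt(T) = -0.35382211
exp(-rT) = 0.98856587; exp(-qT) = 1.00000000
C = S_0 * exp(-qT) * N(d1) - K * exp(-rT) * N(d2)
N(d1) = 0.46608239; N(d2) = 0.36173610
C = 56.2900 * 1.00000000 * 0.46608239 - 60.4000 * 0.98856587 * 0.36173610 = 4.6367


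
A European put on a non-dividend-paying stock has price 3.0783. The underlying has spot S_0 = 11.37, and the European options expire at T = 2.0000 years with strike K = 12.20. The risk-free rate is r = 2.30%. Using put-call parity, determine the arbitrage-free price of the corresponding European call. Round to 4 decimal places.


Answer: Call price = 2.7968

Derivation:
Put-call parity: C - P = S_0 * exp(-qT) - K * exp(-rT).
S_0 * exp(-qT) = 11.3700 * 1.00000000 = 11.37000000
K * exp(-rT) = 12.2000 * 0.95504196 = 11.65151194
C = P + S*exp(-qT) - K*exp(-rT)
C = 3.0783 + 11.37000000 - 11.65151194 = 2.7968


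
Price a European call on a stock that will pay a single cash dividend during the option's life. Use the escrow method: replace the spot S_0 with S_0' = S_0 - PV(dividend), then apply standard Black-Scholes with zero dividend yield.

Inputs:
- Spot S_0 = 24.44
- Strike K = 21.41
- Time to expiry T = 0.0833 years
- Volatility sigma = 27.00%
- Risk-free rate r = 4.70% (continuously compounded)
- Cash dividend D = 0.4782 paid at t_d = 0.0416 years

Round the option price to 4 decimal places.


PV(D) = D * exp(-r * t_d) = 0.4782 * 0.99804671 = 0.47726594
S_0' = S_0 - PV(D) = 24.4400 - 0.47726594 = 23.96273406
d1 = (ln(S_0'/K) + (r + sigma^2/2)*T) / (sigma*sqrt(T)) = 1.53468791
d2 = d1 - sigma*sqrt(T) = 1.45676121
exp(-rT) = 0.99609255
N(d1) = 0.93756975; N(d2) = 0.92740885
C = S_0' * N(d1) - K * exp(-rT) * N(d2) = 23.96273406 * 0.93756975 - 21.4100 * 0.99609255 * 0.92740885 = 2.6885

Answer: Price = 2.6885


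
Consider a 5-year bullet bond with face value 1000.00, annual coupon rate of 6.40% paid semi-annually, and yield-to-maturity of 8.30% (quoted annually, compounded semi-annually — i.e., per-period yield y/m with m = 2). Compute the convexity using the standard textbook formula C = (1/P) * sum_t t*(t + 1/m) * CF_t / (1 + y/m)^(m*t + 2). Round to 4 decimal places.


Answer: Convexity = 20.8535

Derivation:
Coupon per period c = face * coupon_rate / m = 32.000000
Periods per year m = 2; per-period yield y/m = 0.041500
Number of cashflows N = 10
Cashflows (t years, CF_t, discount factor 1/(1+y/m)^(m*t), PV):
  t = 0.5000: CF_t = 32.000000, DF = 0.960154, PV = 30.724916
  t = 1.0000: CF_t = 32.000000, DF = 0.921895, PV = 29.500639
  t = 1.5000: CF_t = 32.000000, DF = 0.885161, PV = 28.325146
  t = 2.0000: CF_t = 32.000000, DF = 0.849890, PV = 27.196491
  t = 2.5000: CF_t = 32.000000, DF = 0.816025, PV = 26.112810
  t = 3.0000: CF_t = 32.000000, DF = 0.783510, PV = 25.072309
  t = 3.5000: CF_t = 32.000000, DF = 0.752290, PV = 24.073268
  t = 4.0000: CF_t = 32.000000, DF = 0.722314, PV = 23.114036
  t = 4.5000: CF_t = 32.000000, DF = 0.693532, PV = 22.193025
  t = 5.0000: CF_t = 1032.000000, DF = 0.665897, PV = 687.206019
Price P = sum_t PV_t = 923.518660
Convexity numerator sum_t t*(t + 1/m) * CF_t / (1+y/m)^(m*t + 2):
  t = 0.5000: term = 14.162573
  t = 1.0000: term = 40.794737
  t = 1.5000: term = 78.338430
  t = 2.0000: term = 125.361545
  t = 2.5000: term = 180.549513
  t = 3.0000: term = 242.697377
  t = 3.5000: term = 310.702355
  t = 4.0000: term = 383.556848
  t = 4.5000: term = 460.341872
  t = 5.0000: term = 17422.123970
Convexity = (1/P) * sum = 19258.629221 / 923.518660 = 20.853536


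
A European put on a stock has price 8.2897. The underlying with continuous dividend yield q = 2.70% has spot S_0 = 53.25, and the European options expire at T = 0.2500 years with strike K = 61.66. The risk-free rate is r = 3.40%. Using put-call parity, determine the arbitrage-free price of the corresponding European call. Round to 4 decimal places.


Put-call parity: C - P = S_0 * exp(-qT) - K * exp(-rT).
S_0 * exp(-qT) = 53.2500 * 0.99327273 = 52.89177288
K * exp(-rT) = 61.6600 * 0.99153602 = 61.13811117
C = P + S*exp(-qT) - K*exp(-rT)
C = 8.2897 + 52.89177288 - 61.13811117 = 0.0434

Answer: Call price = 0.0434


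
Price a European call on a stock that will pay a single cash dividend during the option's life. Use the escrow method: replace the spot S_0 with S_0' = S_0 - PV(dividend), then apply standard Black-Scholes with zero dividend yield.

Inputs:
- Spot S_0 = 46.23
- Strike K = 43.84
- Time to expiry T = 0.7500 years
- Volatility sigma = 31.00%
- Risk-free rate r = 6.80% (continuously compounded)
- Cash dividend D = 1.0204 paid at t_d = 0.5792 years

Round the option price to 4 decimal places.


Answer: Price = 6.6512

Derivation:
PV(D) = D * exp(-r * t_d) = 1.0204 * 0.96137993 = 0.98099208
S_0' = S_0 - PV(D) = 46.2300 - 0.98099208 = 45.24900792
d1 = (ln(S_0'/K) + (r + sigma^2/2)*T) / (sigma*sqrt(T)) = 0.44203279
d2 = d1 - sigma*sqrt(T) = 0.17356491
exp(-rT) = 0.95027867
N(d1) = 0.67076726; N(d2) = 0.56889629
C = S_0' * N(d1) - K * exp(-rT) * N(d2) = 45.24900792 * 0.67076726 - 43.8400 * 0.95027867 * 0.56889629 = 6.6512


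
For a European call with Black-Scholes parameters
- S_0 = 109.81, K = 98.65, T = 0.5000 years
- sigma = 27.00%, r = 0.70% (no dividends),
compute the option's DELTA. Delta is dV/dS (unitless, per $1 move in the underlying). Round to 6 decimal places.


d1 = 0.6751474777; d2 = 0.4842286468
phi(d1) = 0.3176355599; exp(-qT) = 1.0000000000; exp(-rT) = 0.9965061179
N(d1) = 0.7502089640
Delta = exp(-qT) * N(d1) = 1.0000000000 * 0.7502089640 = 0.750209

Answer: Delta = 0.750209


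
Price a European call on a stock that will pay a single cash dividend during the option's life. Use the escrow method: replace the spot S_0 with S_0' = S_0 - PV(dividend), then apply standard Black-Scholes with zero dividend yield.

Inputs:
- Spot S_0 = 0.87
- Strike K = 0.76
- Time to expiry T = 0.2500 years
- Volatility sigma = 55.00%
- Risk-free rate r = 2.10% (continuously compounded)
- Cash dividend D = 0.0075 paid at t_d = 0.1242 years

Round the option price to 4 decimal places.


PV(D) = D * exp(-r * t_d) = 0.0075 * 0.99739520 = 0.00748046
S_0' = S_0 - PV(D) = 0.8700 - 0.00748046 = 0.86251954
d1 = (ln(S_0'/K) + (r + sigma^2/2)*T) / (sigma*sqrt(T)) = 0.61673406
d2 = d1 - sigma*sqrt(T) = 0.34173406
exp(-rT) = 0.99476376
N(d1) = 0.73129492; N(d2) = 0.63372448
C = S_0' * N(d1) - K * exp(-rT) * N(d2) = 0.86251954 * 0.73129492 - 0.7600 * 0.99476376 * 0.63372448 = 0.1516

Answer: Price = 0.1516


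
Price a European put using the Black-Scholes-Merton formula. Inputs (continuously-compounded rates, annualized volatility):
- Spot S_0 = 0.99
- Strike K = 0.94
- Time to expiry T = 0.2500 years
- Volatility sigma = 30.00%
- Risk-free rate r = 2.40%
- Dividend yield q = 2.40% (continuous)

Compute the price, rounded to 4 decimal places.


d1 = (ln(S/K) + (r - q + 0.5*sigma^2) * T) / (sigma * sqrt(T)) = 0.42050045
d2 = d1 - sigma * sqrt(T) = 0.27050045
exp(-rT) = 0.99401796; exp(-qT) = 0.99401796
P = K * exp(-rT) * N(-d2) - S_0 * exp(-qT) * N(-d1)
N(-d1) = 0.33705995; N(-d2) = 0.39338763
P = 0.9400 * 0.99401796 * 0.39338763 - 0.9900 * 0.99401796 * 0.33705995 = 0.0359

Answer: Price = 0.0359


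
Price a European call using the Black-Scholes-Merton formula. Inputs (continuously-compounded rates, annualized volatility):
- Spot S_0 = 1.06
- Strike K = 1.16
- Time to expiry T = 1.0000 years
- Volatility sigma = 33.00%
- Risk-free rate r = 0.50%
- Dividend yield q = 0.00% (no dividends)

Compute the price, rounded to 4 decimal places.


d1 = (ln(S/K) + (r - q + 0.5*sigma^2) * T) / (sigma * sqrt(T)) = -0.09303363
d2 = d1 - sigma * sqrt(T) = -0.42303363
exp(-rT) = 0.99501248; exp(-qT) = 1.00000000
C = S_0 * exp(-qT) * N(d1) - K * exp(-rT) * N(d2)
N(d1) = 0.46293842; N(d2) = 0.33613536
C = 1.0600 * 1.00000000 * 0.46293842 - 1.1600 * 0.99501248 * 0.33613536 = 0.1027

Answer: Price = 0.1027


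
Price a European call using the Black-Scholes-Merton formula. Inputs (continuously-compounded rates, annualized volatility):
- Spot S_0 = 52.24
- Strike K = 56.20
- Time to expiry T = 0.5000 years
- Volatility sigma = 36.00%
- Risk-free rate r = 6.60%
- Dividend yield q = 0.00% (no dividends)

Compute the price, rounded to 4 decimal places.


Answer: Price = 4.3976

Derivation:
d1 = (ln(S/K) + (r - q + 0.5*sigma^2) * T) / (sigma * sqrt(T)) = -0.03012382
d2 = d1 - sigma * sqrt(T) = -0.28468226
exp(-rT) = 0.96753856; exp(-qT) = 1.00000000
C = S_0 * exp(-qT) * N(d1) - K * exp(-rT) * N(d2)
N(d1) = 0.48798415; N(d2) = 0.38794379
C = 52.2400 * 1.00000000 * 0.48798415 - 56.2000 * 0.96753856 * 0.38794379 = 4.3976


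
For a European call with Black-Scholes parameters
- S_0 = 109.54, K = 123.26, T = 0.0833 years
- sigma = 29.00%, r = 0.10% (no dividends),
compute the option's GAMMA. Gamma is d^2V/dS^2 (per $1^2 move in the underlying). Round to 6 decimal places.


Answer: Gamma = 0.017093

Derivation:
d1 = -1.3670419092; d2 = -1.4507409534
phi(d1) = 0.1567128195; exp(-qT) = 1.0000000000; exp(-rT) = 0.9999167035
Gamma = exp(-qT) * phi(d1) / (S * sigma * sqrt(T)) = 1.0000000000 * 0.1567128195 / (109.5400 * 0.2900 * 0.2886173938) = 0.017093


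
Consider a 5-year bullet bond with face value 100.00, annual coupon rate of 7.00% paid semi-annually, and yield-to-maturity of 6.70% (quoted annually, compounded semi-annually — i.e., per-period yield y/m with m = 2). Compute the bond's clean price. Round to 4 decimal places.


Answer: Price = 101.2570

Derivation:
Coupon per period c = face * coupon_rate / m = 3.500000
Periods per year m = 2; per-period yield y/m = 0.033500
Number of cashflows N = 10
Cashflows (t years, CF_t, discount factor 1/(1+y/m)^(m*t), PV):
  t = 0.5000: CF_t = 3.500000, DF = 0.967586, PV = 3.386551
  t = 1.0000: CF_t = 3.500000, DF = 0.936222, PV = 3.276778
  t = 1.5000: CF_t = 3.500000, DF = 0.905876, PV = 3.170565
  t = 2.0000: CF_t = 3.500000, DF = 0.876512, PV = 3.067793
  t = 2.5000: CF_t = 3.500000, DF = 0.848101, PV = 2.968354
  t = 3.0000: CF_t = 3.500000, DF = 0.820611, PV = 2.872137
  t = 3.5000: CF_t = 3.500000, DF = 0.794011, PV = 2.779039
  t = 4.0000: CF_t = 3.500000, DF = 0.768274, PV = 2.688959
  t = 4.5000: CF_t = 3.500000, DF = 0.743371, PV = 2.601799
  t = 5.0000: CF_t = 103.500000, DF = 0.719275, PV = 74.445001
Price P = sum_t PV_t = 101.256976


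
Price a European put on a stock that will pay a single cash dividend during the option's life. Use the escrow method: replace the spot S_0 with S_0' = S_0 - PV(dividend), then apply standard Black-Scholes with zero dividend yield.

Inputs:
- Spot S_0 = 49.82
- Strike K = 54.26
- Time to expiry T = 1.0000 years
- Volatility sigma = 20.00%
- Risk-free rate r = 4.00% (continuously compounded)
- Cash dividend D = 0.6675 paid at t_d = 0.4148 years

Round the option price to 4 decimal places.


Answer: Price = 5.6904

Derivation:
PV(D) = D * exp(-r * t_d) = 0.6675 * 0.98354489 = 0.65651621
S_0' = S_0 - PV(D) = 49.8200 - 0.65651621 = 49.16348379
d1 = (ln(S_0'/K) + (r + sigma^2/2)*T) / (sigma*sqrt(T)) = -0.19318079
d2 = d1 - sigma*sqrt(T) = -0.39318079
exp(-rT) = 0.96078944
N(-d1) = 0.57659131; N(-d2) = 0.65290702
P = K * exp(-rT) * N(-d2) - S_0' * N(-d1) = 54.2600 * 0.96078944 * 0.65290702 - 49.16348379 * 0.57659131 = 5.6904


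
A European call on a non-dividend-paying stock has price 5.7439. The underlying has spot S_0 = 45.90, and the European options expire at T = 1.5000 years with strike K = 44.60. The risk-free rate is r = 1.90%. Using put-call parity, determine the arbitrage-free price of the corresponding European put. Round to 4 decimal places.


Answer: Put price = 3.1907

Derivation:
Put-call parity: C - P = S_0 * exp(-qT) - K * exp(-rT).
S_0 * exp(-qT) = 45.9000 * 1.00000000 = 45.90000000
K * exp(-rT) = 44.6000 * 0.97190229 = 43.34684232
P = C - S*exp(-qT) + K*exp(-rT)
P = 5.7439 - 45.90000000 + 43.34684232 = 3.1907


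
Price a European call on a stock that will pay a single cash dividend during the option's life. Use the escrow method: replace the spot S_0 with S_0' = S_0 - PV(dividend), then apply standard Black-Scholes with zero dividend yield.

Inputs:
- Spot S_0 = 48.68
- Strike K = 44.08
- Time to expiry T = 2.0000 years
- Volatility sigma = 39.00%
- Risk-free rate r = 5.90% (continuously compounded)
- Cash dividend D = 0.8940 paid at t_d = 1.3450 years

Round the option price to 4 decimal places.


Answer: Price = 14.3927

Derivation:
PV(D) = D * exp(-r * t_d) = 0.8940 * 0.92371195 = 0.82579848
S_0' = S_0 - PV(D) = 48.6800 - 0.82579848 = 47.85420152
d1 = (ln(S_0'/K) + (r + sigma^2/2)*T) / (sigma*sqrt(T)) = 0.63866747
d2 = d1 - sigma*sqrt(T) = 0.08712418
exp(-rT) = 0.88869605
N(d1) = 0.73848036; N(d2) = 0.53471360
C = S_0' * N(d1) - K * exp(-rT) * N(d2) = 47.85420152 * 0.73848036 - 44.0800 * 0.88869605 * 0.53471360 = 14.3927


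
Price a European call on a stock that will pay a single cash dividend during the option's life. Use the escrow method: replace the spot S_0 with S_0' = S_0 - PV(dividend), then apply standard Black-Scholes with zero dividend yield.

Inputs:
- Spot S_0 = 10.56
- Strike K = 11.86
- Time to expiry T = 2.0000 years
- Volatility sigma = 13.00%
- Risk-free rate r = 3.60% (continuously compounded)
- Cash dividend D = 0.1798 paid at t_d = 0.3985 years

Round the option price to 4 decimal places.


PV(D) = D * exp(-r * t_d) = 0.1798 * 0.98575641 = 0.17723900
S_0' = S_0 - PV(D) = 10.5600 - 0.17723900 = 10.38276100
d1 = (ln(S_0'/K) + (r + sigma^2/2)*T) / (sigma*sqrt(T)) = -0.24000596
d2 = d1 - sigma*sqrt(T) = -0.42385372
exp(-rT) = 0.93053090
N(d1) = 0.40516282; N(d2) = 0.33583625
C = S_0' * N(d1) - K * exp(-rT) * N(d2) = 10.38276100 * 0.40516282 - 11.8600 * 0.93053090 * 0.33583625 = 0.5004

Answer: Price = 0.5004


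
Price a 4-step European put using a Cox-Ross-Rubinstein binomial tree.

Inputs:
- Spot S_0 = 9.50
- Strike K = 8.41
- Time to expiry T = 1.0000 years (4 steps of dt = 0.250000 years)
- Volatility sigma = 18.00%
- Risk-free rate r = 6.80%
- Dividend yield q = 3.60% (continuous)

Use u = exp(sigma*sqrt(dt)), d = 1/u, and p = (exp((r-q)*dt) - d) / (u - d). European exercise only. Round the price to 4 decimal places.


dt = T/N = 0.250000
u = exp(sigma*sqrt(dt)) = 1.094174; d = 1/u = 0.913931
p = (exp((r-q)*dt) - d) / (u - d) = 0.522078
Discount per step: exp(-r*dt) = 0.983144
Stock lattice S(k, i) with i counting down-moves:
  k=0: S(0,0) = 9.5000
  k=1: S(1,0) = 10.3947; S(1,1) = 8.6823
  k=2: S(2,0) = 11.3736; S(2,1) = 9.5000; S(2,2) = 7.9351
  k=3: S(3,0) = 12.4447; S(3,1) = 10.3947; S(3,2) = 8.6823; S(3,3) = 7.2521
  k=4: S(4,0) = 13.6166; S(4,1) = 11.3736; S(4,2) = 9.5000; S(4,3) = 7.9351; S(4,4) = 6.6279
Terminal payoffs V(N, i) = max(K - S_T, 0):
  V(4,0) = 0.000000; V(4,1) = 0.000000; V(4,2) = 0.000000; V(4,3) = 0.474933; V(4,4) = 1.782075
Backward induction: V(k, i) = exp(-r*dt) * [p * V(k+1, i) + (1-p) * V(k+1, i+1)].
  V(3,0) = exp(-r*dt) * [p*0.000000 + (1-p)*0.000000] = 0.000000
  V(3,1) = exp(-r*dt) * [p*0.000000 + (1-p)*0.000000] = 0.000000
  V(3,2) = exp(-r*dt) * [p*0.000000 + (1-p)*0.474933] = 0.223155
  V(3,3) = exp(-r*dt) * [p*0.474933 + (1-p)*1.782075] = 1.081109
  V(2,0) = exp(-r*dt) * [p*0.000000 + (1-p)*0.000000] = 0.000000
  V(2,1) = exp(-r*dt) * [p*0.000000 + (1-p)*0.223155] = 0.104853
  V(2,2) = exp(-r*dt) * [p*0.223155 + (1-p)*1.081109] = 0.622517
  V(1,0) = exp(-r*dt) * [p*0.000000 + (1-p)*0.104853] = 0.049267
  V(1,1) = exp(-r*dt) * [p*0.104853 + (1-p)*0.622517] = 0.346319
  V(0,0) = exp(-r*dt) * [p*0.049267 + (1-p)*0.346319] = 0.188011

Answer: Price = V(0,0) = 0.1880


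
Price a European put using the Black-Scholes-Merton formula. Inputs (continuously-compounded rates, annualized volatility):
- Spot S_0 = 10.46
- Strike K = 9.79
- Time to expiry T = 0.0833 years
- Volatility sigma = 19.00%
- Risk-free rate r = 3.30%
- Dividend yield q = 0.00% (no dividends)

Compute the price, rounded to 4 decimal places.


d1 = (ln(S/K) + (r - q + 0.5*sigma^2) * T) / (sigma * sqrt(T)) = 1.28469966
d2 = d1 - sigma * sqrt(T) = 1.22986236
exp(-rT) = 0.99725487; exp(-qT) = 1.00000000
P = K * exp(-rT) * N(-d2) - S_0 * exp(-qT) * N(-d1)
N(-d1) = 0.09944863; N(-d2) = 0.10937433
P = 9.7900 * 0.99725487 * 0.10937433 - 10.4600 * 1.00000000 * 0.09944863 = 0.0276

Answer: Price = 0.0276


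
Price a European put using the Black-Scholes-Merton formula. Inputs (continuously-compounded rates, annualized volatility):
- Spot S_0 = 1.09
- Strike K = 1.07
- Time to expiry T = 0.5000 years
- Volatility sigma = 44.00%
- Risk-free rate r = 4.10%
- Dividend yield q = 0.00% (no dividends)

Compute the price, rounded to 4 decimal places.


d1 = (ln(S/K) + (r - q + 0.5*sigma^2) * T) / (sigma * sqrt(T)) = 0.28097546
d2 = d1 - sigma * sqrt(T) = -0.03015152
exp(-rT) = 0.97970870; exp(-qT) = 1.00000000
P = K * exp(-rT) * N(-d2) - S_0 * exp(-qT) * N(-d1)
N(-d1) = 0.38936461; N(-d2) = 0.51202689
P = 1.0700 * 0.97970870 * 0.51202689 - 1.0900 * 1.00000000 * 0.38936461 = 0.1123

Answer: Price = 0.1123


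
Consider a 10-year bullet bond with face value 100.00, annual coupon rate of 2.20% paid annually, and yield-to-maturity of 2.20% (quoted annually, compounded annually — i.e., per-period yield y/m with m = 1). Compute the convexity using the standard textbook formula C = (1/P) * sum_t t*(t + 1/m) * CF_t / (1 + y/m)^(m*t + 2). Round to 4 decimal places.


Coupon per period c = face * coupon_rate / m = 2.200000
Periods per year m = 1; per-period yield y/m = 0.022000
Number of cashflows N = 10
Cashflows (t years, CF_t, discount factor 1/(1+y/m)^(m*t), PV):
  t = 1.0000: CF_t = 2.200000, DF = 0.978474, PV = 2.152642
  t = 2.0000: CF_t = 2.200000, DF = 0.957411, PV = 2.106303
  t = 3.0000: CF_t = 2.200000, DF = 0.936801, PV = 2.060962
  t = 4.0000: CF_t = 2.200000, DF = 0.916635, PV = 2.016597
  t = 5.0000: CF_t = 2.200000, DF = 0.896903, PV = 1.973187
  t = 6.0000: CF_t = 2.200000, DF = 0.877596, PV = 1.930711
  t = 7.0000: CF_t = 2.200000, DF = 0.858704, PV = 1.889150
  t = 8.0000: CF_t = 2.200000, DF = 0.840220, PV = 1.848483
  t = 9.0000: CF_t = 2.200000, DF = 0.822133, PV = 1.808692
  t = 10.0000: CF_t = 102.200000, DF = 0.804435, PV = 82.213273
Price P = sum_t PV_t = 100.000000
Convexity numerator sum_t t*(t + 1/m) * CF_t / (1+y/m)^(m*t + 2):
  t = 1.0000: term = 4.121924
  t = 2.0000: term = 12.099581
  t = 3.0000: term = 23.678242
  t = 4.0000: term = 38.614223
  t = 5.0000: term = 56.674496
  t = 6.0000: term = 77.636296
  t = 7.0000: term = 101.286752
  t = 8.0000: term = 127.422529
  t = 9.0000: term = 155.849472
  t = 10.0000: term = 8658.304024
Convexity = (1/P) * sum = 9255.687539 / 100.000000 = 92.556875

Answer: Convexity = 92.5569


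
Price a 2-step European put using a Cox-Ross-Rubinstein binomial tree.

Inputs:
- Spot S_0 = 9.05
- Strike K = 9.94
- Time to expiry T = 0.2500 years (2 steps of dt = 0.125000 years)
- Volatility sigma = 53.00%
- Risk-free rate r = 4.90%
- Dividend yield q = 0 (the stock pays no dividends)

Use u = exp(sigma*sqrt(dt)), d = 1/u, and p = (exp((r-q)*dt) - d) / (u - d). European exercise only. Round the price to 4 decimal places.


Answer: Price = V(0,0) = 1.4714

Derivation:
dt = T/N = 0.125000
u = exp(sigma*sqrt(dt)) = 1.206089; d = 1/u = 0.829126
p = (exp((r-q)*dt) - d) / (u - d) = 0.469589
Discount per step: exp(-r*dt) = 0.993894
Stock lattice S(k, i) with i counting down-moves:
  k=0: S(0,0) = 9.0500
  k=1: S(1,0) = 10.9151; S(1,1) = 7.5036
  k=2: S(2,0) = 13.1646; S(2,1) = 9.0500; S(2,2) = 6.2214
Terminal payoffs V(N, i) = max(K - S_T, 0):
  V(2,0) = 0.000000; V(2,1) = 0.890000; V(2,2) = 3.718580
Backward induction: V(k, i) = exp(-r*dt) * [p * V(k+1, i) + (1-p) * V(k+1, i+1)].
  V(1,0) = exp(-r*dt) * [p*0.000000 + (1-p)*0.890000] = 0.469183
  V(1,1) = exp(-r*dt) * [p*0.890000 + (1-p)*3.718580] = 2.375714
  V(0,0) = exp(-r*dt) * [p*0.469183 + (1-p)*2.375714] = 1.471389


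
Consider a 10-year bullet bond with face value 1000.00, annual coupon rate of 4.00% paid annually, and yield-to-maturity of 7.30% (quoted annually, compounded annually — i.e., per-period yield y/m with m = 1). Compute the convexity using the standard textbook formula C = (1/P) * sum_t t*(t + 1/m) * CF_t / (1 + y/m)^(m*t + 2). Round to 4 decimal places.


Coupon per period c = face * coupon_rate / m = 40.000000
Periods per year m = 1; per-period yield y/m = 0.073000
Number of cashflows N = 10
Cashflows (t years, CF_t, discount factor 1/(1+y/m)^(m*t), PV):
  t = 1.0000: CF_t = 40.000000, DF = 0.931966, PV = 37.278658
  t = 2.0000: CF_t = 40.000000, DF = 0.868561, PV = 34.742458
  t = 3.0000: CF_t = 40.000000, DF = 0.809470, PV = 32.378806
  t = 4.0000: CF_t = 40.000000, DF = 0.754399, PV = 30.175961
  t = 5.0000: CF_t = 40.000000, DF = 0.703075, PV = 28.122983
  t = 6.0000: CF_t = 40.000000, DF = 0.655242, PV = 26.209676
  t = 7.0000: CF_t = 40.000000, DF = 0.610663, PV = 24.426539
  t = 8.0000: CF_t = 40.000000, DF = 0.569118, PV = 22.764715
  t = 9.0000: CF_t = 40.000000, DF = 0.530399, PV = 21.215951
  t = 10.0000: CF_t = 1040.000000, DF = 0.494314, PV = 514.086406
Price P = sum_t PV_t = 771.402152
Convexity numerator sum_t t*(t + 1/m) * CF_t / (1+y/m)^(m*t + 2):
  t = 1.0000: term = 64.757611
  t = 2.0000: term = 181.055763
  t = 3.0000: term = 337.475794
  t = 4.0000: term = 524.193529
  t = 5.0000: term = 732.796173
  t = 6.0000: term = 956.118026
  t = 7.0000: term = 1188.093229
  t = 8.0000: term = 1423.623892
  t = 9.0000: term = 1658.462130
  t = 10.0000: term = 49116.720432
Convexity = (1/P) * sum = 56183.296579 / 771.402152 = 72.832694

Answer: Convexity = 72.8327
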